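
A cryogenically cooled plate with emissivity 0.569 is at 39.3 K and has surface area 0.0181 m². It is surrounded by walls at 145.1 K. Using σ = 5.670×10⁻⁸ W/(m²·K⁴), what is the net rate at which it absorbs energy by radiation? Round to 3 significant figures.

Net gain ≈ 0.257 W

Area A = 0.0181 m².
Net radiated power P_net = εσA(T⁴ − T₀⁴) = 0.569×5.670×10⁻⁸×0.0181×(39.3⁴ − 145.1⁴).
T⁴ − T₀⁴ = 2.38545×10⁶ − 4.43271×10⁸ = -4.40886×10⁸ K⁴, so P_net = -0.257 W — negative, meaning a net gain of 0.257 W.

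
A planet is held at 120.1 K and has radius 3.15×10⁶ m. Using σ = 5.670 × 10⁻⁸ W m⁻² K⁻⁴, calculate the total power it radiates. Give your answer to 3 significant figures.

Surface area A = 4πR² = 4π(3.15×10⁶ m)² = 1.24690×10¹⁴ m².
P = σAT⁴ = 5.670×10⁻⁸ × 1.24690×10¹⁴ × (120.1)⁴ = 1.47×10¹⁵ W.

P ≈ 1.47×10¹⁵ W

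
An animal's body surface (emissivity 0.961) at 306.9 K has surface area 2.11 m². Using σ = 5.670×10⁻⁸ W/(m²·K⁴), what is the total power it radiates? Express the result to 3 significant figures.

P ≈ 1.02×10³ W

Area A = 2.11 m².
P = εσAT⁴ = 0.961 × 5.670×10⁻⁸ × 2.11 × (306.9)⁴ = 1.02×10³ W.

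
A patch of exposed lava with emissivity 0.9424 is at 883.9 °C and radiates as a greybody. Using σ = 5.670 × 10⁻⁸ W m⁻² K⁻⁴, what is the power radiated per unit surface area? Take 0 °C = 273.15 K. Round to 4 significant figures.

I ≈ 9.577×10⁴ W/m²

T = 883.9 °C + 273.15 = 1157.05 K.
Stefan–Boltzmann: I = εσT⁴ = 0.9424 × 5.670×10⁻⁸ × (1157.05)⁴ = 9.577×10⁴ W/m².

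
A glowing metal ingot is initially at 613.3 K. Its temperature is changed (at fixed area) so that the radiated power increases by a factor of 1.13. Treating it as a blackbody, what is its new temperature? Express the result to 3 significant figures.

P ∝ T⁴, so T₂/T₁ = (P₂/P₁)^(1/4) = (1.13)^(1/4) = 1.03103.
T₂ = 613.3 × 1.03103 = 632 K.

T₂ ≈ 632 K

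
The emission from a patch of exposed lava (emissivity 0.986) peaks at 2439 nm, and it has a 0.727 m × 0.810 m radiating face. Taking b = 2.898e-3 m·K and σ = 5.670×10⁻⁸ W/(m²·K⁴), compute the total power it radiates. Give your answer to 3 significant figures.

P ≈ 6.56×10⁴ W

Wien's law: T = b/λ_max = 2.898×10⁻³/2.439×10⁻⁶ = 1188.19 K.
Area A = 0.727 × 0.810 = 0.58887 m².
Then P = εσAT⁴ = 0.986×5.670×10⁻⁸×0.58887×(1188.19)⁴ = 6.56×10⁴ W.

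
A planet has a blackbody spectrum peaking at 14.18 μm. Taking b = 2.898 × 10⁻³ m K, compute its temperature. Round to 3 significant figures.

Wien's law gives T = b/λ_max = (2.898×10⁻³ m·K)/(1.418×10⁻⁵ m) = 204 K.

T ≈ 204 K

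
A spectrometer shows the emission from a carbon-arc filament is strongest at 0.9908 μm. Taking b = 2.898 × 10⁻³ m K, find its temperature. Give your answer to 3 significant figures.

T ≈ 2.92×10³ K

Wien's law gives T = b/λ_max = (2.898×10⁻³ m·K)/(9.908×10⁻⁷ m) = 2.92×10³ K.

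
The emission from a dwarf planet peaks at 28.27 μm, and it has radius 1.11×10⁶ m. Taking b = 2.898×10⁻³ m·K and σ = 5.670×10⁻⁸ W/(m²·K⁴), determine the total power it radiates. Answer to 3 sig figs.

Wien's law: T = b/λ_max = 2.898×10⁻³/2.827×10⁻⁵ = 102.511 K.
Surface area A = 4πR² = 4π(1.11×10⁶ m)² = 1.54830×10¹³ m².
Then P = σAT⁴ = 5.670×10⁻⁸×1.54830×10¹³×(102.511)⁴ = 9.69×10¹³ W.

P ≈ 9.69×10¹³ W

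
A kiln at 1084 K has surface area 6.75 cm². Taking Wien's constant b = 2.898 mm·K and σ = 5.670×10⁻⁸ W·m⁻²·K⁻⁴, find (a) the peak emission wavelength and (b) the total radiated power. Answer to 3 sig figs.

λ_max ≈ 2.67 μm; P ≈ 52.8 W

(a) λ_max = b/T = 2.898×10⁻³/1084 = 2.673×10⁻⁶ m = 2.67 μm.
Area A = 6.75 cm² = 6.75×10⁻⁴ m².
(b) P = σAT⁴ = 5.670×10⁻⁸×6.75×10⁻⁴×(1084)⁴ = 52.8 W.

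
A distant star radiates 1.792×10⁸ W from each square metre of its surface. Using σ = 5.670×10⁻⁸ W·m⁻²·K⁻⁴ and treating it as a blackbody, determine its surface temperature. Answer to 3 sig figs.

T ≈ 7.50×10³ K

I = σT⁴, so T = (I/σ)^(1/4) = (1.792×10⁸/(5.670×10⁻⁸))^(1/4) = 7.50×10³ K.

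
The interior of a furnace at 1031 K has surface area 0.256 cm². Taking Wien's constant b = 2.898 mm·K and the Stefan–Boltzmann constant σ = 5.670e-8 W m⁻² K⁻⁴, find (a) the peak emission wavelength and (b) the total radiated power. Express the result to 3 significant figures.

λ_max ≈ 2.81×10³ nm; P ≈ 1.64 W

(a) λ_max = b/T = 2.898×10⁻³/1031 = 2.811×10⁻⁶ m = 2.81×10³ nm.
Area A = 0.256 cm² = 2.56×10⁻⁵ m².
(b) P = σAT⁴ = 5.670×10⁻⁸×2.56×10⁻⁵×(1031)⁴ = 1.64 W.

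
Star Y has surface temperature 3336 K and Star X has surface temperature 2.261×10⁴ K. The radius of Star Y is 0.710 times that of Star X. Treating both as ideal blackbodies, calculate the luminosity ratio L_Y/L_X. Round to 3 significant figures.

L_Y/L_X ≈ 2.39×10⁻⁴

L ∝ R²T⁴, so L_Y/L_X = (R_Y/R_X)²(T_Y/T_X)⁴ = (0.710)² × (3336/2.261×10⁴)⁴ = 0.5041 × 4.73917×10⁻⁴ = 2.39×10⁻⁴.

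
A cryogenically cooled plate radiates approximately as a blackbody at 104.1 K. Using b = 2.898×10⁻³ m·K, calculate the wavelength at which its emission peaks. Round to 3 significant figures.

λ_max ≈ 27.8 μm

Wien's displacement law: λ_max = b/T = (2.898×10⁻³ m·K)/(104.1 K) = 2.784×10⁻⁵ m.
That is 27.8 μm, in the infrared range.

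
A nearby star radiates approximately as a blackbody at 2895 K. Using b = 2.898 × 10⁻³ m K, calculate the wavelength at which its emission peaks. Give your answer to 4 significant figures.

λ_max ≈ 1001 nm

Wien's displacement law: λ_max = b/T = (2.898×10⁻³ m·K)/(2895 K) = 1.0010×10⁻⁶ m.
That is 1001 nm, in the infrared range.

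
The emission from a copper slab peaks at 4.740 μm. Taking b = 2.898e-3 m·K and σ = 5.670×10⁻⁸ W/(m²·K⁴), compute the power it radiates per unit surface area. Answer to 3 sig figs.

I ≈ 7.92×10³ W/m²

Wien's law: T = b/λ_max = 2.898×10⁻³/4.740×10⁻⁶ = 611.392 K.
Then I = σT⁴ = 5.670×10⁻⁸×(611.392)⁴ = 7.92×10³ W/m².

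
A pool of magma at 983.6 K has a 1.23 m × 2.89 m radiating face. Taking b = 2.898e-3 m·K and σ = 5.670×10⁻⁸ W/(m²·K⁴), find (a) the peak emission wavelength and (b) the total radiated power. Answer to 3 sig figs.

(a) λ_max = b/T = 2.898×10⁻³/983.6 = 2.946×10⁻⁶ m = 2.95 μm.
Area A = 1.23 × 2.89 = 3.5547 m².
(b) P = σAT⁴ = 5.670×10⁻⁸×3.5547×(983.6)⁴ = 1.89×10⁵ W.

λ_max ≈ 2.95 μm; P ≈ 1.89×10⁵ W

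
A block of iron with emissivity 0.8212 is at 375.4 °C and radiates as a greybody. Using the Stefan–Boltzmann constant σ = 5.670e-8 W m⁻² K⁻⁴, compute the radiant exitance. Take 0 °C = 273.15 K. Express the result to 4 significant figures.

I ≈ 8238 W/m²

T = 375.4 °C + 273.15 = 648.55 K.
Stefan–Boltzmann: I = εσT⁴ = 0.8212 × 5.670×10⁻⁸ × (648.55)⁴ = 8238 W/m².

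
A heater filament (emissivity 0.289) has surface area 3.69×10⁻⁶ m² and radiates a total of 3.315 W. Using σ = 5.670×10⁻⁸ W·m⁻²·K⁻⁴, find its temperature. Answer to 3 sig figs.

T ≈ 2.72×10³ K

Area A = 3.69×10⁻⁶ m².
P = εσAT⁴ ⇒ T = (P/(εσA))^(1/4) = (3.315/(0.289×5.670×10⁻⁸×3.69×10⁻⁶))^(1/4) = 2.72×10³ K.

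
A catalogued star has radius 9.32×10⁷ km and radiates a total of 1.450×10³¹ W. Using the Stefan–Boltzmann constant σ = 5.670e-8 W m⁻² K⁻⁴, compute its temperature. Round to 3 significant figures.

Surface area A = 4πR² = 4π(9.32×10¹⁰ m)² = 1.09155×10²³ m².
P = σAT⁴ ⇒ T = (P/(σA))^(1/4) = (1.450×10³¹/(5.670×10⁻⁸×1.09155×10²³))^(1/4) = 6.96×10³ K.

T ≈ 6.96×10³ K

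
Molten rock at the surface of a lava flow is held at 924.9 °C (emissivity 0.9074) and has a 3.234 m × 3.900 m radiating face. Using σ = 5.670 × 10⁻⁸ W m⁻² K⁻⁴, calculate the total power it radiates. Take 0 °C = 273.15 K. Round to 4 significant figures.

P ≈ 1.337×10⁶ W

T = 924.9 °C + 273.15 = 1198.05 K.
Area A = 3.234 × 3.900 = 12.6126 m².
P = εσAT⁴ = 0.9074 × 5.670×10⁻⁸ × 12.6126 × (1198.05)⁴ = 1.337×10⁶ W.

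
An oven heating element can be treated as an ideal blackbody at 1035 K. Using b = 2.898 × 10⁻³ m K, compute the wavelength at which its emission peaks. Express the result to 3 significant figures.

Wien's displacement law: λ_max = b/T = (2.898×10⁻³ m·K)/(1035 K) = 2.800×10⁻⁶ m.
That is 2.80×10³ nm, in the infrared range.

λ_max ≈ 2.80×10³ nm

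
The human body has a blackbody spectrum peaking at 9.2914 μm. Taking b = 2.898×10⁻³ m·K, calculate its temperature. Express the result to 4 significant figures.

T ≈ 311.9 K

Wien's law gives T = b/λ_max = (2.898×10⁻³ m·K)/(9.2914×10⁻⁶ m) = 311.9 K.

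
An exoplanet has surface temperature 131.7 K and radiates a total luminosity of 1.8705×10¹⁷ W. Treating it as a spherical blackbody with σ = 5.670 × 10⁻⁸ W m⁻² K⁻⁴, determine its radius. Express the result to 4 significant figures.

R ≈ 2.954×10⁷ m

L = 4πR²σT⁴ ⇒ R = √(L/(4πσT⁴)).
σT⁴ = 17.0579 W/m², so R = √(1.8705×10¹⁷/(4π×17.0579)) = 2.954×10⁷ m.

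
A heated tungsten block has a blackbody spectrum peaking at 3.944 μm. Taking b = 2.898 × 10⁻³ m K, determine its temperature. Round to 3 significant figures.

T ≈ 735 K

Wien's law gives T = b/λ_max = (2.898×10⁻³ m·K)/(3.944×10⁻⁶ m) = 735 K.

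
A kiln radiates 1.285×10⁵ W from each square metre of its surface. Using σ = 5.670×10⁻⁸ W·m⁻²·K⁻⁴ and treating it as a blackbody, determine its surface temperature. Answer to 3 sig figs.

T ≈ 1.23×10³ K

I = σT⁴, so T = (I/σ)^(1/4) = (1.285×10⁵/(5.670×10⁻⁸))^(1/4) = 1.23×10³ K.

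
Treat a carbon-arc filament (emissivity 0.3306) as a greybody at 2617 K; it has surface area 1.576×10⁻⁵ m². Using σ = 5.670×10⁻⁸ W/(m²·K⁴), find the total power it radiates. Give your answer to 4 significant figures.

Area A = 1.576×10⁻⁵ m².
P = εσAT⁴ = 0.3306 × 5.670×10⁻⁸ × 1.576×10⁻⁵ × (2617)⁴ = 13.86 W.

P ≈ 13.86 W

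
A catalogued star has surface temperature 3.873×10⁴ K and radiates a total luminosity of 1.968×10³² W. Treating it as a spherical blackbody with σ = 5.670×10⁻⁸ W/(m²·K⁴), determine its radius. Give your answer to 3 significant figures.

L = 4πR²σT⁴ ⇒ R = √(L/(4πσT⁴)).
σT⁴ = 1.27577×10¹¹ W/m², so R = √(1.968×10³²/(4π×1.27577×10¹¹)) = 1.11×10¹⁰ m.

R ≈ 1.11×10¹⁰ m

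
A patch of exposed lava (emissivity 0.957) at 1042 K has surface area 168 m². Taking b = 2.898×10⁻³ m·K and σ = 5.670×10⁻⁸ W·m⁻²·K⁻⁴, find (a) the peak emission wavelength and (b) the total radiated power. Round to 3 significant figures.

(a) λ_max = b/T = 2.898×10⁻³/1042 = 2.781×10⁻⁶ m = 2.78 μm.
Area A = 168 m².
(b) P = εσAT⁴ = 0.957×5.670×10⁻⁸×168×(1042)⁴ = 1.07×10⁷ W.

λ_max ≈ 2.78 μm; P ≈ 1.07×10⁷ W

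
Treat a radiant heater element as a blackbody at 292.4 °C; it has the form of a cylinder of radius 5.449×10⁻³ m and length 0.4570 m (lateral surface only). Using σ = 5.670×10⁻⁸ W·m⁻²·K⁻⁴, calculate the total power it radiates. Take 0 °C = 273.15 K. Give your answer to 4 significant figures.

P ≈ 90.76 W

T = 292.4 °C + 273.15 = 565.55 K.
Lateral area A = 2πrL = 2π×5.449×10⁻³×0.4570 = 0.0156463 m².
P = σAT⁴ = 5.670×10⁻⁸ × 0.0156463 × (565.55)⁴ = 90.76 W.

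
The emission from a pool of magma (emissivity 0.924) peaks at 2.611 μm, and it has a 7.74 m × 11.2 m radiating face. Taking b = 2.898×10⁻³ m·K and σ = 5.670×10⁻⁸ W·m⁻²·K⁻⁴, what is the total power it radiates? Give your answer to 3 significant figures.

P ≈ 6.89×10⁶ W

Wien's law: T = b/λ_max = 2.898×10⁻³/2.611×10⁻⁶ = 1109.92 K.
Area A = 7.74 × 11.2 = 86.688 m².
Then P = εσAT⁴ = 0.924×5.670×10⁻⁸×86.688×(1109.92)⁴ = 6.89×10⁶ W.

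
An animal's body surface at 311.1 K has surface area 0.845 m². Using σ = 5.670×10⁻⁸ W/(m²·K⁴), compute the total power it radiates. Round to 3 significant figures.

Area A = 0.845 m².
P = σAT⁴ = 5.670×10⁻⁸ × 0.845 × (311.1)⁴ = 449 W.

P ≈ 449 W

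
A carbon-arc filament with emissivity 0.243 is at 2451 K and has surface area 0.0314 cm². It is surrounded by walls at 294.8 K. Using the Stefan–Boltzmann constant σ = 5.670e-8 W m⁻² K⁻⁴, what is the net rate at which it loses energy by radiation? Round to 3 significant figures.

Area A = 0.0314 cm² = 3.14×10⁻⁶ m².
Net radiated power P_net = εσA(T⁴ − T₀⁴) = 0.243×5.670×10⁻⁸×3.14×10⁻⁶×(2451⁴ − 294.8⁴).
T⁴ − T₀⁴ = 3.60889×10¹³ − 7.55283×10⁹ = 3.60813×10¹³ K⁴, so P_net = 1.56 W.

Net loss ≈ 1.56 W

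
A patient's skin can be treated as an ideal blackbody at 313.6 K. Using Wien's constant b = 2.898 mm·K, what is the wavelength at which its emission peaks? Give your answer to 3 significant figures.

λ_max ≈ 9.24 μm

Wien's displacement law: λ_max = b/T = (2.898×10⁻³ m·K)/(313.6 K) = 9.241×10⁻⁶ m.
That is 9.24 μm, in the infrared range.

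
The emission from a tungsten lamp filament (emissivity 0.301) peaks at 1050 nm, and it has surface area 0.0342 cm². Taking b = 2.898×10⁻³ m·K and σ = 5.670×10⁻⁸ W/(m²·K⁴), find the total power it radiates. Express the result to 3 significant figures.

Wien's law: T = b/λ_max = 2.898×10⁻³/1.050×10⁻⁶ = 2760.00 K.
Area A = 0.0342 cm² = 3.42×10⁻⁶ m².
Then P = εσAT⁴ = 0.301×5.670×10⁻⁸×3.42×10⁻⁶×(2760.00)⁴ = 3.39 W.

P ≈ 3.39 W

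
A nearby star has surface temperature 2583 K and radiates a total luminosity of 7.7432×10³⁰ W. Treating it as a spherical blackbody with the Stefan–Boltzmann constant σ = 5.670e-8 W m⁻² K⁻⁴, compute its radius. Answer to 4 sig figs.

R ≈ 4.941×10¹¹ m

L = 4πR²σT⁴ ⇒ R = √(L/(4πσT⁴)).
σT⁴ = 2.52395×10⁶ W/m², so R = √(7.7432×10³⁰/(4π×2.52395×10⁶)) = 4.941×10¹¹ m.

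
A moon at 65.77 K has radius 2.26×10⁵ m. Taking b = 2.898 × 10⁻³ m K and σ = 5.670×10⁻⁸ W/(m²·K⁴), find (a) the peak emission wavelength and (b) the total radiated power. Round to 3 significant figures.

(a) λ_max = b/T = 2.898×10⁻³/65.77 = 4.406×10⁻⁵ m = 44.1 μm.
Surface area A = 4πR² = 4π(2.26×10⁵ m)² = 6.41840×10¹¹ m².
(b) P = σAT⁴ = 5.670×10⁻⁸×6.41840×10¹¹×(65.77)⁴ = 6.81×10¹¹ W.

λ_max ≈ 44.1 μm; P ≈ 6.81×10¹¹ W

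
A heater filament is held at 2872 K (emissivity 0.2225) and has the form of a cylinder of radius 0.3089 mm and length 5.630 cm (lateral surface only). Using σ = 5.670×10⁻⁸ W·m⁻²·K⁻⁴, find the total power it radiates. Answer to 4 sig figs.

Lateral area A = 2πrL = 2π×3.089×10⁻⁴×0.05630 = 1.09271×10⁻⁴ m².
P = εσAT⁴ = 0.2225 × 5.670×10⁻⁸ × 1.09271×10⁻⁴ × (2872)⁴ = 93.79 W.

P ≈ 93.79 W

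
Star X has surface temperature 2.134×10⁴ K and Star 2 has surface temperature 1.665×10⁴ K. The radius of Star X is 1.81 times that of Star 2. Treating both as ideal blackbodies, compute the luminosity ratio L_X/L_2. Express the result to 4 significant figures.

L_X/L_2 ≈ 8.841

L ∝ R²T⁴, so L_X/L_2 = (R_X/R_2)²(T_X/T_2)⁴ = (1.81)² × (2.134×10⁴/1.665×10⁴)⁴ = 3.2761 × 2.69849 = 8.841.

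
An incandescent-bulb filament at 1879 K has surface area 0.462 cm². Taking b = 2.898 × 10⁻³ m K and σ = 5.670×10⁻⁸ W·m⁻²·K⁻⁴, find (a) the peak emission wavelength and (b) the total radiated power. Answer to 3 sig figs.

(a) λ_max = b/T = 2.898×10⁻³/1879 = 1.542×10⁻⁶ m = 1.54 μm.
Area A = 0.462 cm² = 4.62×10⁻⁵ m².
(b) P = σAT⁴ = 5.670×10⁻⁸×4.62×10⁻⁵×(1879)⁴ = 32.7 W.

λ_max ≈ 1.54 μm; P ≈ 32.7 W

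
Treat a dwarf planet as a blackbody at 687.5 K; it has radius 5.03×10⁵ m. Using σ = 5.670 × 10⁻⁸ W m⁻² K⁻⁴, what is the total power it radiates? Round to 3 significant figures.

P ≈ 4.03×10¹⁶ W

Surface area A = 4πR² = 4π(5.03×10⁵ m)² = 3.17940×10¹² m².
P = σAT⁴ = 5.670×10⁻⁸ × 3.17940×10¹² × (687.5)⁴ = 4.03×10¹⁶ W.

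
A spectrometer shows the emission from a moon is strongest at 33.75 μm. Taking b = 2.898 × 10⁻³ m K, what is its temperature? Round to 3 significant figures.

T ≈ 85.9 K

Wien's law gives T = b/λ_max = (2.898×10⁻³ m·K)/(3.375×10⁻⁵ m) = 85.9 K.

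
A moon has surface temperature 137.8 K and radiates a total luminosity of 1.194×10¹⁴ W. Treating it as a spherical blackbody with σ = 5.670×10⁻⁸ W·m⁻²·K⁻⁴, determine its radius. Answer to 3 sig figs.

R ≈ 6.82×10⁵ m

L = 4πR²σT⁴ ⇒ R = √(L/(4πσT⁴)).
σT⁴ = 20.4447 W/m², so R = √(1.194×10¹⁴/(4π×20.4447)) = 6.82×10⁵ m.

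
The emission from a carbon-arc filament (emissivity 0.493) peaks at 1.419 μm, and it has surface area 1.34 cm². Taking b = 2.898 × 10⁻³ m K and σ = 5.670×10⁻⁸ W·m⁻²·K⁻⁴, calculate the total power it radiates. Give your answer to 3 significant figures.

P ≈ 65.2 W

Wien's law: T = b/λ_max = 2.898×10⁻³/1.419×10⁻⁶ = 2042.28 K.
Area A = 1.34 cm² = 1.34×10⁻⁴ m².
Then P = εσAT⁴ = 0.493×5.670×10⁻⁸×1.34×10⁻⁴×(2042.28)⁴ = 65.2 W.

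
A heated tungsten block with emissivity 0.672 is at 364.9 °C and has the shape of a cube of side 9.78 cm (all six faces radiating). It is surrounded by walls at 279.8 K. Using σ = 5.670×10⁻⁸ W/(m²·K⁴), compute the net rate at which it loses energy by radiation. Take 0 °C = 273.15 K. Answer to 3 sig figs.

T = 364.9 °C + 273.15 = 638.05 K.
Area A = 6s² = 6×(0.0978 m)² = 0.057389 m².
Net radiated power P_net = εσA(T⁴ − T₀⁴) = 0.672×5.670×10⁻⁸×0.057389×(638.05⁴ − 279.8⁴).
T⁴ − T₀⁴ = 1.65737×10¹¹ − 6.12902×10⁹ = 1.59608×10¹¹ K⁴, so P_net = 349 W.

Net loss ≈ 349 W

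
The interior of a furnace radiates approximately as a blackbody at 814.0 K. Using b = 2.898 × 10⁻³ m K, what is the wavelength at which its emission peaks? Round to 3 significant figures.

λ_max ≈ 3.56 μm

Wien's displacement law: λ_max = b/T = (2.898×10⁻³ m·K)/(814.0 K) = 3.560×10⁻⁶ m.
That is 3.56 μm, in the infrared range.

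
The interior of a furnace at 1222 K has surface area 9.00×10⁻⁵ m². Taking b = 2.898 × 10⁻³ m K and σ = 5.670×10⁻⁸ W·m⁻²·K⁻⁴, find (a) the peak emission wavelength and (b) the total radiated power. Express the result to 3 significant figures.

(a) λ_max = b/T = 2.898×10⁻³/1222 = 2.372×10⁻⁶ m = 2.37 μm.
Area A = 9.00×10⁻⁵ m².
(b) P = σAT⁴ = 5.670×10⁻⁸×9.00×10⁻⁵×(1222)⁴ = 11.4 W.

λ_max ≈ 2.37 μm; P ≈ 11.4 W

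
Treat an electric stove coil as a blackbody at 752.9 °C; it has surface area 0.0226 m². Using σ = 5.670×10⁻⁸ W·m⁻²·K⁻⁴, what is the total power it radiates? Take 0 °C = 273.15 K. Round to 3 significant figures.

P ≈ 1.42×10³ W

T = 752.9 °C + 273.15 = 1026.05 K.
Area A = 0.0226 m².
P = σAT⁴ = 5.670×10⁻⁸ × 0.0226 × (1026.05)⁴ = 1.42×10³ W.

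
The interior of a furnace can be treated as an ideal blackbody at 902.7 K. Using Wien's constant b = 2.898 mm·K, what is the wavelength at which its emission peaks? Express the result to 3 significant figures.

Wien's displacement law: λ_max = b/T = (2.898×10⁻³ m·K)/(902.7 K) = 3.210×10⁻⁶ m.
That is 3.21 μm, in the infrared range.

λ_max ≈ 3.21 μm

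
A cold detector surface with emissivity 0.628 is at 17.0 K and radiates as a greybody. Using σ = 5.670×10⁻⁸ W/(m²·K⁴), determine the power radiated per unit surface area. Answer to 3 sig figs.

I ≈ 2.97×10⁻³ W/m²

Stefan–Boltzmann: I = εσT⁴ = 0.628 × 5.670×10⁻⁸ × (17.0)⁴ = 2.97×10⁻³ W/m².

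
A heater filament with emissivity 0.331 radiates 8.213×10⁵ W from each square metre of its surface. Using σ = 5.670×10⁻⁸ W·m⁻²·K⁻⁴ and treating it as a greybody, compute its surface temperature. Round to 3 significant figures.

I = εσT⁴, so T = (I/εσ)^(1/4) = (8.213×10⁵/(0.331×5.670×10⁻⁸))^(1/4) = 2.57×10³ K.

T ≈ 2.57×10³ K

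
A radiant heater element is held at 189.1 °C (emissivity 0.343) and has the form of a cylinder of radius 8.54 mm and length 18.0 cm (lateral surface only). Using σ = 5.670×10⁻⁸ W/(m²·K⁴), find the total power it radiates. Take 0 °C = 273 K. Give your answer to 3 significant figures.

T = 189.1 °C + 273 = 462.1 K.
Lateral area A = 2πrL = 2π×8.54×10⁻³×0.180 = 9.65851×10⁻³ m².
P = εσAT⁴ = 0.343 × 5.670×10⁻⁸ × 9.65851×10⁻³ × (462.1)⁴ = 8.57 W.

P ≈ 8.57 W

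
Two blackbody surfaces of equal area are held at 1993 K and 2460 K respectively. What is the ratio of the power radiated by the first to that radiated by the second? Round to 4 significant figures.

P₁/P₂ ≈ 0.4308

With equal areas, P₁/P₂ = (T₁/T₂)⁴ = (1993/2460)⁴ = 0.4308.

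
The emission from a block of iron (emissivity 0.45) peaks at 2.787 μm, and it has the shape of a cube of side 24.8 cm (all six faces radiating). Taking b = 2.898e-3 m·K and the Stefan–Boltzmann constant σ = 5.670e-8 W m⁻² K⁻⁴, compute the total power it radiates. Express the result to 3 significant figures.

Wien's law: T = b/λ_max = 2.898×10⁻³/2.787×10⁻⁶ = 1039.83 K.
Area A = 6s² = 6×(0.248 m)² = 0.369024 m².
Then P = εσAT⁴ = 0.45×5.670×10⁻⁸×0.369024×(1039.83)⁴ = 1.10×10⁴ W.

P ≈ 1.10×10⁴ W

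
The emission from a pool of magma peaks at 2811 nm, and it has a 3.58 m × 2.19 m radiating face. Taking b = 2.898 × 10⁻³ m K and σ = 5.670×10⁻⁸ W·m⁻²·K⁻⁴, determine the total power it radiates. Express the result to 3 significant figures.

P ≈ 5.02×10⁵ W

Wien's law: T = b/λ_max = 2.898×10⁻³/2.811×10⁻⁶ = 1030.95 K.
Area A = 3.58 × 2.19 = 7.8402 m².
Then P = σAT⁴ = 5.670×10⁻⁸×7.8402×(1030.95)⁴ = 5.02×10⁵ W.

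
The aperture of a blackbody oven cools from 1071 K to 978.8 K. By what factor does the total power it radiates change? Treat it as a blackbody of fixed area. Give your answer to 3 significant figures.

P₂/P₁ ≈ 0.698

P ∝ T⁴, so P₂/P₁ = (T₂/T₁)⁴ = (978.8/1071)⁴ = (0.913912)⁴ = 0.698.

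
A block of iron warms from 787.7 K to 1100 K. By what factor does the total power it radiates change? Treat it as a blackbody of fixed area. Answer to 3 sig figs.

P ∝ T⁴, so P₂/P₁ = (T₂/T₁)⁴ = (1100/787.7)⁴ = (1.39647)⁴ = 3.80.

P₂/P₁ ≈ 3.80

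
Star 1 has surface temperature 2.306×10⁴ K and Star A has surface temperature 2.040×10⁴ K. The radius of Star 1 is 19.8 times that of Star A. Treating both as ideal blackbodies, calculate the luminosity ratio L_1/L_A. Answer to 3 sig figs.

L_1/L_A ≈ 640

L ∝ R²T⁴, so L_1/L_A = (R_1/R_A)²(T_1/T_A)⁴ = (19.8)² × (2.306×10⁴/2.040×10⁴)⁴ = 392.04 × 1.63274 = 640.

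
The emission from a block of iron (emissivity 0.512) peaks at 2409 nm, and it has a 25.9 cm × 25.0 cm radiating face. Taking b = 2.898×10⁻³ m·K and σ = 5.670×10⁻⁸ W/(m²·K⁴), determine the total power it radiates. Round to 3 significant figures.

Wien's law: T = b/λ_max = 2.898×10⁻³/2.409×10⁻⁶ = 1202.99 K.
Area A = 0.259 × 0.250 = 0.06475 m².
Then P = εσAT⁴ = 0.512×5.670×10⁻⁸×0.06475×(1202.99)⁴ = 3.94×10³ W.

P ≈ 3.94×10³ W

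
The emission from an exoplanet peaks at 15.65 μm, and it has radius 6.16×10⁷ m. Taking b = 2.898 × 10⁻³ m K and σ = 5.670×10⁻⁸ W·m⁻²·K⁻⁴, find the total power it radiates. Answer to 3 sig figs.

P ≈ 3.18×10¹⁸ W

Wien's law: T = b/λ_max = 2.898×10⁻³/1.565×10⁻⁵ = 185.176 K.
Surface area A = 4πR² = 4π(6.16×10⁷ m)² = 4.76838×10¹⁶ m².
Then P = σAT⁴ = 5.670×10⁻⁸×4.76838×10¹⁶×(185.176)⁴ = 3.18×10¹⁸ W.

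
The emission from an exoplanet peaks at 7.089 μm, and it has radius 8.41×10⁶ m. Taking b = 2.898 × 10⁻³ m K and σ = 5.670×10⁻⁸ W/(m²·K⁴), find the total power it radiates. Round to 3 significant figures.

Wien's law: T = b/λ_max = 2.898×10⁻³/7.089×10⁻⁶ = 408.802 K.
Surface area A = 4πR² = 4π(8.41×10⁶ m)² = 8.88796×10¹⁴ m².
Then P = σAT⁴ = 5.670×10⁻⁸×8.88796×10¹⁴×(408.802)⁴ = 1.41×10¹⁸ W.

P ≈ 1.41×10¹⁸ W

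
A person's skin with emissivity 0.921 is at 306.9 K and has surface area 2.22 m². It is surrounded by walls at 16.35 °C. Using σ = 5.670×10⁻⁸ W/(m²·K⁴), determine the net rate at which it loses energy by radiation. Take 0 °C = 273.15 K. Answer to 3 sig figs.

Surroundings: T = 16.35 °C + 273.15 = 289.50 K.
Area A = 2.22 m².
Net radiated power P_net = εσA(T⁴ − T₀⁴) = 0.921×5.670×10⁻⁸×2.22×(306.9⁴ − 289.50⁴).
T⁴ − T₀⁴ = 8.87131×10⁹ − 7.02416×10⁹ = 1.84715×10⁹ K⁴, so P_net = 214 W.

Net loss ≈ 214 W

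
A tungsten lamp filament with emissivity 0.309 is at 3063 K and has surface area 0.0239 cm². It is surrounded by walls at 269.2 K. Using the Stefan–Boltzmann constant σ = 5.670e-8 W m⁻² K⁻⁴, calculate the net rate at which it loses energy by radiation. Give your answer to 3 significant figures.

Area A = 0.0239 cm² = 2.39×10⁻⁶ m².
Net radiated power P_net = εσA(T⁴ − T₀⁴) = 0.309×5.670×10⁻⁸×2.39×10⁻⁶×(3063⁴ − 269.2⁴).
T⁴ − T₀⁴ = 8.80213×10¹³ − 5.25170×10⁹ = 8.80160×10¹³ K⁴, so P_net = 3.69 W.

Net loss ≈ 3.69 W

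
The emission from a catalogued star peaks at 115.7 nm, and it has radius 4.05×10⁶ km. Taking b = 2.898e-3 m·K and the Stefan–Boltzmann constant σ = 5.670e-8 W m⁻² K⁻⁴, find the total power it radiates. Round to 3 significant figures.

P ≈ 4.60×10³⁰ W

Wien's law: T = b/λ_max = 2.898×10⁻³/1.157×10⁻⁷ = 25047.5 K.
Surface area A = 4πR² = 4π(4.05×10⁹ m)² = 2.06120×10²⁰ m².
Then P = σAT⁴ = 5.670×10⁻⁸×2.06120×10²⁰×(25047.5)⁴ = 4.60×10³⁰ W.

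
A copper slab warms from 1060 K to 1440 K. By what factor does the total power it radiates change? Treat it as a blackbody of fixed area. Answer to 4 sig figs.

P₂/P₁ ≈ 3.406

P ∝ T⁴, so P₂/P₁ = (T₂/T₁)⁴ = (1440/1060)⁴ = (1.35849)⁴ = 3.406.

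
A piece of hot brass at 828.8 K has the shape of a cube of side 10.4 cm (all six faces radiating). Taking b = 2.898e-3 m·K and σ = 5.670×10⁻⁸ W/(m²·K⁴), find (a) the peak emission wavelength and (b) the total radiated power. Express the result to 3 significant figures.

λ_max ≈ 3.50 μm; P ≈ 1.74×10³ W

(a) λ_max = b/T = 2.898×10⁻³/828.8 = 3.497×10⁻⁶ m = 3.50 μm.
Area A = 6s² = 6×(0.104 m)² = 0.064896 m².
(b) P = σAT⁴ = 5.670×10⁻⁸×0.064896×(828.8)⁴ = 1.74×10³ W.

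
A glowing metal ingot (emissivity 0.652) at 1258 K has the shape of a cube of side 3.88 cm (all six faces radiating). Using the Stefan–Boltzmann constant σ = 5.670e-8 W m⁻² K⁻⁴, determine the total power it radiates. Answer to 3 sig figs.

Area A = 6s² = 6×(0.0388 m)² = 9.03264×10⁻³ m².
P = εσAT⁴ = 0.652 × 5.670×10⁻⁸ × 9.03264×10⁻³ × (1258)⁴ = 836 W.

P ≈ 836 W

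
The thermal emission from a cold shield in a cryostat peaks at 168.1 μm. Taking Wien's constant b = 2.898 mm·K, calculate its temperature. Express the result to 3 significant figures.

Wien's law gives T = b/λ_max = (2.898×10⁻³ m·K)/(1.681×10⁻⁴ m) = 17.2 K.

T ≈ 17.2 K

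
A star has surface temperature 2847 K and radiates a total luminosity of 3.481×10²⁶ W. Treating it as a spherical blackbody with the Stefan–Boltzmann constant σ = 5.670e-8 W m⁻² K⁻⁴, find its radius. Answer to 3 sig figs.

R ≈ 2.73×10⁹ m

L = 4πR²σT⁴ ⇒ R = √(L/(4πσT⁴)).
σT⁴ = 3.72506×10⁶ W/m², so R = √(3.481×10²⁶/(4π×3.72506×10⁶)) = 2.73×10⁹ m.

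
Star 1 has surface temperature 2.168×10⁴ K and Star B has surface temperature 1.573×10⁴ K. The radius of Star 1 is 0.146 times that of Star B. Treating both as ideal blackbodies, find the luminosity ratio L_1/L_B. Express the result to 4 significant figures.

L ∝ R²T⁴, so L_1/L_B = (R_1/R_B)²(T_1/T_B)⁴ = (0.146)² × (2.168×10⁴/1.573×10⁴)⁴ = 0.021316 × 3.60846 = 0.07692.

L_1/L_B ≈ 0.07692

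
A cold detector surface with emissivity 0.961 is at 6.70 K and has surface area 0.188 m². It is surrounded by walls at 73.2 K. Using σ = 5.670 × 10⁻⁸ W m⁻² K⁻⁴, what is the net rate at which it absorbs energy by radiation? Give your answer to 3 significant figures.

Net gain ≈ 0.294 W

Area A = 0.188 m².
Net radiated power P_net = εσA(T⁴ − T₀⁴) = 0.961×5.670×10⁻⁸×0.188×(6.70⁴ − 73.2⁴).
T⁴ − T₀⁴ = 2015.11 − 2.87107×10⁷ = -2.87087×10⁷ K⁴, so P_net = -0.294 W — negative, meaning a net gain of 0.294 W.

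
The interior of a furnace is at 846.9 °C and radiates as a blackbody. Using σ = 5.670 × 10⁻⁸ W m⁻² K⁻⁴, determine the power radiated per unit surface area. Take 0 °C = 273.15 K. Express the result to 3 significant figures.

I ≈ 8.92×10⁴ W/m²

T = 846.9 °C + 273.15 = 1120.05 K.
Stefan–Boltzmann: I = σT⁴ = 5.670×10⁻⁸ × (1120.05)⁴ = 8.92×10⁴ W/m².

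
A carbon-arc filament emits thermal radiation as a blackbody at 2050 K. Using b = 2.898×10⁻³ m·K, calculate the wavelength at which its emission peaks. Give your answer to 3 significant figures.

Wien's displacement law: λ_max = b/T = (2.898×10⁻³ m·K)/(2050 K) = 1.414×10⁻⁶ m.
That is 1.41×10³ nm, in the infrared range.

λ_max ≈ 1.41×10³ nm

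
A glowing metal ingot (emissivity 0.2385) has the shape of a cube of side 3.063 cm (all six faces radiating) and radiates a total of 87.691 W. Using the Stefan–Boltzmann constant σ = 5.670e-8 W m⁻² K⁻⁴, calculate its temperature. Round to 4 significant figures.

T ≈ 1036 K

Area A = 6s² = 6×(0.03063 m)² = 5.62918×10⁻³ m².
P = εσAT⁴ ⇒ T = (P/(εσA))^(1/4) = (87.691/(0.2385×5.670×10⁻⁸×5.62918×10⁻³))^(1/4) = 1036 K.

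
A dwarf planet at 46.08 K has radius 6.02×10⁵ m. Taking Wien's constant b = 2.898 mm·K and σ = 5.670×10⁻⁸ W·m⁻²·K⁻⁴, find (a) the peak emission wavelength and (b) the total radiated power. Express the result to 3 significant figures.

λ_max ≈ 62.9 μm; P ≈ 1.16×10¹² W

(a) λ_max = b/T = 2.898×10⁻³/46.08 = 6.289×10⁻⁵ m = 62.9 μm.
Surface area A = 4πR² = 4π(6.02×10⁵ m)² = 4.55410×10¹² m².
(b) P = σAT⁴ = 5.670×10⁻⁸×4.55410×10¹²×(46.08)⁴ = 1.16×10¹² W.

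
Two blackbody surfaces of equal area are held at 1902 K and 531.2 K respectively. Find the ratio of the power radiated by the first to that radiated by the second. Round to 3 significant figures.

With equal areas, P₁/P₂ = (T₁/T₂)⁴ = (1902/531.2)⁴ = 164.

P₁/P₂ ≈ 164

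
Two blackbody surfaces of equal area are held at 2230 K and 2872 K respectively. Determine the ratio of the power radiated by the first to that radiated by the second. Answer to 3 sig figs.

P₁/P₂ ≈ 0.363

With equal areas, P₁/P₂ = (T₁/T₂)⁴ = (2230/2872)⁴ = 0.363.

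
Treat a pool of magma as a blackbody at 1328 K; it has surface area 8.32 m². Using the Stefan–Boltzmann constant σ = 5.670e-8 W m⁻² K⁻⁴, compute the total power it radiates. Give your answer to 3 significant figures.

Area A = 8.32 m².
P = σAT⁴ = 5.670×10⁻⁸ × 8.32 × (1328)⁴ = 1.47×10⁶ W.

P ≈ 1.47×10⁶ W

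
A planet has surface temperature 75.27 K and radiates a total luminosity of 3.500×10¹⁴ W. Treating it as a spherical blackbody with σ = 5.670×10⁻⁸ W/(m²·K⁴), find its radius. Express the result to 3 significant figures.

R ≈ 3.91×10⁶ m

L = 4πR²σT⁴ ⇒ R = √(L/(4πσT⁴)).
σT⁴ = 1.82000 W/m², so R = √(3.500×10¹⁴/(4π×1.82000)) = 3.91×10⁶ m.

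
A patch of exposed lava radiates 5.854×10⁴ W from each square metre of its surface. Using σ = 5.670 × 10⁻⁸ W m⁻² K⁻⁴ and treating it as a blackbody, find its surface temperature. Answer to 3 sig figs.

I = σT⁴, so T = (I/σ)^(1/4) = (5.854×10⁴/(5.670×10⁻⁸))^(1/4) = 1.01×10³ K.

T ≈ 1.01×10³ K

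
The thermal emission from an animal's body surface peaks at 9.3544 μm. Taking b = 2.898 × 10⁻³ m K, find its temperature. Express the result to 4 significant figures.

T ≈ 309.8 K

Wien's law gives T = b/λ_max = (2.898×10⁻³ m·K)/(9.3544×10⁻⁶ m) = 309.8 K.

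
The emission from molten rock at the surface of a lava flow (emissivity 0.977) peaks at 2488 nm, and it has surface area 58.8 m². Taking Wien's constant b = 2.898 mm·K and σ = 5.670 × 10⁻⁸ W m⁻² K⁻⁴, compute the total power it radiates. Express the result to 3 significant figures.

P ≈ 6.00×10⁶ W

Wien's law: T = b/λ_max = 2.898×10⁻³/2.488×10⁻⁶ = 1164.79 K.
Area A = 58.8 m².
Then P = εσAT⁴ = 0.977×5.670×10⁻⁸×58.8×(1164.79)⁴ = 6.00×10⁶ W.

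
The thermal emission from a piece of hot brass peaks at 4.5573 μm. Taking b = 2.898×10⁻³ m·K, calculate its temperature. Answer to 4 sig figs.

T ≈ 635.9 K

Wien's law gives T = b/λ_max = (2.898×10⁻³ m·K)/(4.5573×10⁻⁶ m) = 635.9 K.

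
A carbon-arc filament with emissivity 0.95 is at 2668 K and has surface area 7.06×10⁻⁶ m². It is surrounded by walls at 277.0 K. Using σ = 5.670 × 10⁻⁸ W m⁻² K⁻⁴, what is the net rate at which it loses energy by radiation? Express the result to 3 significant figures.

Area A = 7.06×10⁻⁶ m².
Net radiated power P_net = εσA(T⁴ − T₀⁴) = 0.95×5.670×10⁻⁸×7.06×10⁻⁶×(2668⁴ − 277.0⁴).
T⁴ − T₀⁴ = 5.06691×10¹³ − 5.88734×10⁹ = 5.06632×10¹³ K⁴, so P_net = 19.3 W.

Net loss ≈ 19.3 W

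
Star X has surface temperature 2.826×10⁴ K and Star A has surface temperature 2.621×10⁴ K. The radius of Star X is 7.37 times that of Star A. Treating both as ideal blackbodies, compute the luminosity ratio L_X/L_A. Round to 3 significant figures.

L_X/L_A ≈ 73.4

L ∝ R²T⁴, so L_X/L_A = (R_X/R_A)²(T_X/T_A)⁴ = (7.37)² × (2.826×10⁴/2.621×10⁴)⁴ = 54.3169 × 1.35151 = 73.4.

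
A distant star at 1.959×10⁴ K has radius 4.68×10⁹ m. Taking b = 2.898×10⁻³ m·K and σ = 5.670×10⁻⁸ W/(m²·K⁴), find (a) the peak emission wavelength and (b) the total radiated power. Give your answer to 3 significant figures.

λ_max ≈ 148 nm; P ≈ 2.30×10³⁰ W

(a) λ_max = b/T = 2.898×10⁻³/1.959×10⁴ = 1.479×10⁻⁷ m = 148 nm.
Surface area A = 4πR² = 4π(4.68×10⁹ m)² = 2.75234×10²⁰ m².
(b) P = σAT⁴ = 5.670×10⁻⁸×2.75234×10²⁰×(1.959×10⁴)⁴ = 2.30×10³⁰ W.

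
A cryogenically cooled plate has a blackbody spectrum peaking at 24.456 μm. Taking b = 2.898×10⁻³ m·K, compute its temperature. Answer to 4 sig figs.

T ≈ 118.5 K

Wien's law gives T = b/λ_max = (2.898×10⁻³ m·K)/(2.4456×10⁻⁵ m) = 118.5 K.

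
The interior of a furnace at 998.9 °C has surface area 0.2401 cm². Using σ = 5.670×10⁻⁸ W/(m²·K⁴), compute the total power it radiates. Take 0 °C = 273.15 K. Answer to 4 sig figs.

P ≈ 3.564 W

T = 998.9 °C + 273.15 = 1272.05 K.
Area A = 0.2401 cm² = 2.401×10⁻⁵ m².
P = σAT⁴ = 5.670×10⁻⁸ × 2.401×10⁻⁵ × (1272.05)⁴ = 3.564 W.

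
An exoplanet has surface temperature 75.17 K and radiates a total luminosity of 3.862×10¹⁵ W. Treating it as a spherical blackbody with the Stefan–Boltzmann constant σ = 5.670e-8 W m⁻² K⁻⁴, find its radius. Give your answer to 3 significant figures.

R ≈ 1.30×10⁷ m

L = 4πR²σT⁴ ⇒ R = √(L/(4πσT⁴)).
σT⁴ = 1.81034 W/m², so R = √(3.862×10¹⁵/(4π×1.81034)) = 1.30×10⁷ m.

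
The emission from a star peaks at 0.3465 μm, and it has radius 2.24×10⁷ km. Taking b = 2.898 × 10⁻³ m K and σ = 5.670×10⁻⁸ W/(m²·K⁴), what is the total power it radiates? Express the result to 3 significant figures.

Wien's law: T = b/λ_max = 2.898×10⁻³/3.465×10⁻⁷ = 8363.64 K.
Surface area A = 4πR² = 4π(2.24×10¹⁰ m)² = 6.30530×10²¹ m².
Then P = σAT⁴ = 5.670×10⁻⁸×6.30530×10²¹×(8363.64)⁴ = 1.75×10³⁰ W.

P ≈ 1.75×10³⁰ W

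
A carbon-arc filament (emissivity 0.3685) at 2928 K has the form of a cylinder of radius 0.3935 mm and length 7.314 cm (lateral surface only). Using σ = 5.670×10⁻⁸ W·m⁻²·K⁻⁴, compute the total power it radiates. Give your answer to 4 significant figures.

P ≈ 277.7 W

Lateral area A = 2πrL = 2π×3.935×10⁻⁴×0.07314 = 1.80834×10⁻⁴ m².
P = εσAT⁴ = 0.3685 × 5.670×10⁻⁸ × 1.80834×10⁻⁴ × (2928)⁴ = 277.7 W.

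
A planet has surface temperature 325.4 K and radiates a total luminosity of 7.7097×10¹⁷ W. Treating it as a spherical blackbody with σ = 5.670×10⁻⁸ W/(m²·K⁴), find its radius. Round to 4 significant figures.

R ≈ 9.824×10⁶ m

L = 4πR²σT⁴ ⇒ R = √(L/(4πσT⁴)).
σT⁴ = 635.702 W/m², so R = √(7.7097×10¹⁷/(4π×635.702)) = 9.824×10⁶ m.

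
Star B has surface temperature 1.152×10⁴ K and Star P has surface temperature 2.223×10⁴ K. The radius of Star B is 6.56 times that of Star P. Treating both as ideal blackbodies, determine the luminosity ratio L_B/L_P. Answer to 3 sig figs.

L_B/L_P ≈ 3.10

L ∝ R²T⁴, so L_B/L_P = (R_B/R_P)²(T_B/T_P)⁴ = (6.56)² × (1.152×10⁴/2.223×10⁴)⁴ = 43.0336 × 0.0721194 = 3.10.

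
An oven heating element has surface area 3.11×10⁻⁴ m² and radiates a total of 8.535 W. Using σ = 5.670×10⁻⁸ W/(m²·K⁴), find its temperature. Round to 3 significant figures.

Area A = 3.11×10⁻⁴ m².
P = σAT⁴ ⇒ T = (P/(σA))^(1/4) = (8.535/(5.670×10⁻⁸×3.11×10⁻⁴))^(1/4) = 834 K.

T ≈ 834 K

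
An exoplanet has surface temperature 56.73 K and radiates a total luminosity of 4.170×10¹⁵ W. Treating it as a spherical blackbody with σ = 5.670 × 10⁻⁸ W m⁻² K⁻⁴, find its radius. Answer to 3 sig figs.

R ≈ 2.38×10⁷ m

L = 4πR²σT⁴ ⇒ R = √(L/(4πσT⁴)).
σT⁴ = 0.587265 W/m², so R = √(4.170×10¹⁵/(4π×0.587265)) = 2.38×10⁷ m.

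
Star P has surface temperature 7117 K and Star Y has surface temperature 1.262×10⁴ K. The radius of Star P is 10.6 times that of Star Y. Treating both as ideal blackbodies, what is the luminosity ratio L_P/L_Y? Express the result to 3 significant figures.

L ∝ R²T⁴, so L_P/L_Y = (R_P/R_Y)²(T_P/T_Y)⁴ = (10.6)² × (7117/1.262×10⁴)⁴ = 112.36 × 0.101146 = 11.4.

L_P/L_Y ≈ 11.4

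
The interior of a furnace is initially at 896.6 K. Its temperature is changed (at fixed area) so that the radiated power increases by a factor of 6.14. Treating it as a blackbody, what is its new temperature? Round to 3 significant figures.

T₂ ≈ 1.41×10³ K

P ∝ T⁴, so T₂/T₁ = (P₂/P₁)^(1/4) = (6.14)^(1/4) = 1.57414.
T₂ = 896.6 × 1.57414 = 1.41×10³ K.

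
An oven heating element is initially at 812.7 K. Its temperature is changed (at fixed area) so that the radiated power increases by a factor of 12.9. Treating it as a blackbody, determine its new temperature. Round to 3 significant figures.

T₂ ≈ 1.54×10³ K

P ∝ T⁴, so T₂/T₁ = (P₂/P₁)^(1/4) = (12.9)^(1/4) = 1.89517.
T₂ = 812.7 × 1.89517 = 1.54×10³ K.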